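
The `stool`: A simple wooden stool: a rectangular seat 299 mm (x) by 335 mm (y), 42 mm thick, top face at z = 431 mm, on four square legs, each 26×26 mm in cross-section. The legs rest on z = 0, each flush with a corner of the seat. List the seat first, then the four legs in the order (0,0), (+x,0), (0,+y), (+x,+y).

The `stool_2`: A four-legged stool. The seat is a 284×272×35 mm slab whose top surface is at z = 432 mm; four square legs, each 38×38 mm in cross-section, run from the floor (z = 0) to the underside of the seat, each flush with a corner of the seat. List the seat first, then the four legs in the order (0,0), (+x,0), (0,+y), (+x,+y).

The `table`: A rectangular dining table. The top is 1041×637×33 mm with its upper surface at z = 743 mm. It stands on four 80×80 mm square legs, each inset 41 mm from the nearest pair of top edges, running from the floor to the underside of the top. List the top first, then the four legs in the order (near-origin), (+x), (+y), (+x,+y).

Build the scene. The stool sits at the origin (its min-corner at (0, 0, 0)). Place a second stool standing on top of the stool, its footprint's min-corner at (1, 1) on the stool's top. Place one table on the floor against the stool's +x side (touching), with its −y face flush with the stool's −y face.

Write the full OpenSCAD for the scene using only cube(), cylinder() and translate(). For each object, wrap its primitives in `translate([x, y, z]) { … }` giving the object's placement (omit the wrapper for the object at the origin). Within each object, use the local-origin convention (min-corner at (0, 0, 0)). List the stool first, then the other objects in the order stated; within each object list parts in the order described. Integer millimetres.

translate([0, 0, 389]) cube([299, 335, 42]);
cube([26, 26, 389]);
translate([273, 0, 0]) cube([26, 26, 389]);
translate([0, 309, 0]) cube([26, 26, 389]);
translate([273, 309, 0]) cube([26, 26, 389]);
translate([1, 1, 431]) {
  translate([0, 0, 397]) cube([284, 272, 35]);
  cube([38, 38, 397]);
  translate([246, 0, 0]) cube([38, 38, 397]);
  translate([0, 234, 0]) cube([38, 38, 397]);
  translate([246, 234, 0]) cube([38, 38, 397]);
}
translate([299, 0, 0]) {
  translate([0, 0, 710]) cube([1041, 637, 33]);
  translate([41, 41, 0]) cube([80, 80, 710]);
  translate([920, 41, 0]) cube([80, 80, 710]);
  translate([41, 516, 0]) cube([80, 80, 710]);
  translate([920, 516, 0]) cube([80, 80, 710]);
}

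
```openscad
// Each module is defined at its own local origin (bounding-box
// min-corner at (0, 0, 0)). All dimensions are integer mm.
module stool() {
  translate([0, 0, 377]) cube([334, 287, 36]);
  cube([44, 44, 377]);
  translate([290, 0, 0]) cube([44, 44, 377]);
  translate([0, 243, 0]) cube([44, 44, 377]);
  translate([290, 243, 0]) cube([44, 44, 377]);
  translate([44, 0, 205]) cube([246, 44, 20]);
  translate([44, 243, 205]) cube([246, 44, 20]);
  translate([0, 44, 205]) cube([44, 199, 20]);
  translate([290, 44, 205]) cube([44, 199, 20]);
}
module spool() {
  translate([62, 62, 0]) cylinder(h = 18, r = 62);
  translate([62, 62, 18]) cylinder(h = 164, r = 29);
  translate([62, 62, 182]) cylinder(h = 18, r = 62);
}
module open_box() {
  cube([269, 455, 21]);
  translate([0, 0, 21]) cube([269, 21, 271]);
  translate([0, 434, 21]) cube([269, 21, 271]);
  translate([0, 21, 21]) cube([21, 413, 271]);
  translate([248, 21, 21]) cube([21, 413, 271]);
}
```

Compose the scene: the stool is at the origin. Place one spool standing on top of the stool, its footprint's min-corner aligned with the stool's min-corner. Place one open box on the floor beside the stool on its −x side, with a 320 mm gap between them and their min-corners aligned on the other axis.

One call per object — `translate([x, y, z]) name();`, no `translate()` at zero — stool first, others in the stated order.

stool();
translate([0, 0, 413]) spool();
translate([-589, 0, 0]) open_box();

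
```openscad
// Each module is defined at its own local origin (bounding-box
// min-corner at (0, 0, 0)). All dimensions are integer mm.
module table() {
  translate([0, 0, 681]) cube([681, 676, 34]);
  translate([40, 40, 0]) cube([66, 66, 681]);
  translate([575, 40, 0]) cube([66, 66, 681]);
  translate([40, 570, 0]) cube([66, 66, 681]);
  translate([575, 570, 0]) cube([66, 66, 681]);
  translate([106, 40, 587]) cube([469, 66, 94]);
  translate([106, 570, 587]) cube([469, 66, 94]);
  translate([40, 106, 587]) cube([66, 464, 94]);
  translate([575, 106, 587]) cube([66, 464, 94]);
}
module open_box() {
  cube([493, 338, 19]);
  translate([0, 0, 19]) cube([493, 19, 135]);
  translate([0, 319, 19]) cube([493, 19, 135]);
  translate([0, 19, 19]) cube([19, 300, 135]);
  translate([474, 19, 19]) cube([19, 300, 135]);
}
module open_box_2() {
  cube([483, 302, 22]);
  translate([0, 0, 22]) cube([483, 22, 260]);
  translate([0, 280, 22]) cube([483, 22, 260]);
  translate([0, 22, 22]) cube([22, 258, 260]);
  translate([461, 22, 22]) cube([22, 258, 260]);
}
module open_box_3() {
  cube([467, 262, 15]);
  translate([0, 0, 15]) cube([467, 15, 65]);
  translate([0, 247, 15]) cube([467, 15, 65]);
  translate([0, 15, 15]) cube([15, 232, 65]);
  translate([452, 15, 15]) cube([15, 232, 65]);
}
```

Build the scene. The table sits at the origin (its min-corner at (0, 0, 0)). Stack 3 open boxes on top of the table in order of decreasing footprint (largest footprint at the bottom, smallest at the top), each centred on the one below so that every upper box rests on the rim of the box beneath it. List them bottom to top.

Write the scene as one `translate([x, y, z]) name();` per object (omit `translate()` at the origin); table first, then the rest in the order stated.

table();
translate([94, 169, 715]) open_box();
translate([99, 187, 869]) open_box_2();
translate([107, 207, 1151]) open_box_3();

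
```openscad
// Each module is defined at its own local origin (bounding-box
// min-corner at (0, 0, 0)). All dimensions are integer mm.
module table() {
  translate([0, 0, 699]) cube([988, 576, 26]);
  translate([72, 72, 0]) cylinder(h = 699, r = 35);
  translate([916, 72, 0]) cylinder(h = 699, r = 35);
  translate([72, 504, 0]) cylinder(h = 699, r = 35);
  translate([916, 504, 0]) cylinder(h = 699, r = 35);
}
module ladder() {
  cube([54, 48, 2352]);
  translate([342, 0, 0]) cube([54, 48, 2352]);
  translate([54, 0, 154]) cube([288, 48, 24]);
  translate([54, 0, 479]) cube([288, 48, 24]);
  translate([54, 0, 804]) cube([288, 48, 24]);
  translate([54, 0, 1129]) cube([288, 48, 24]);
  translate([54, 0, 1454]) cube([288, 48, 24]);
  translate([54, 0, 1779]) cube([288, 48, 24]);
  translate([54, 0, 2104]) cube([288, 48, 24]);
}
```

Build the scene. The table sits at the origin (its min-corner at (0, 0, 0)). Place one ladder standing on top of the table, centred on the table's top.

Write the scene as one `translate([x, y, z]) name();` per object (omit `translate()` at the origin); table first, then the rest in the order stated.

table();
translate([296, 264, 725]) ladder();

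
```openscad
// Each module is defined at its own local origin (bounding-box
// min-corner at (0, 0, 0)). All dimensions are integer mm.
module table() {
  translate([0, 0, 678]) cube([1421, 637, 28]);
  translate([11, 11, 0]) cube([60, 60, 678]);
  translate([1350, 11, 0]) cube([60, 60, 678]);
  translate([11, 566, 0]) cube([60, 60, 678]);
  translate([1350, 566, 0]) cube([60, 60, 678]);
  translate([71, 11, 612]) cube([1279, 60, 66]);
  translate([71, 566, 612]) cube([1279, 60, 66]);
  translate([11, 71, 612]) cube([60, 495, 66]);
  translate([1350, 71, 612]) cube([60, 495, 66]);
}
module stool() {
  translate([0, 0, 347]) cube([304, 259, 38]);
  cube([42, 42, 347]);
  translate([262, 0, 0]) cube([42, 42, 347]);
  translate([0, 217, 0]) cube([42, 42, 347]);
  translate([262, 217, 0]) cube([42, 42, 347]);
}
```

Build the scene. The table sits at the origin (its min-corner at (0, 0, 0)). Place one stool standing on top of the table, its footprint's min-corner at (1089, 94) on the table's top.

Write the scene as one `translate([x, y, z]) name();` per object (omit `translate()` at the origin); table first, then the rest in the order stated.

table();
translate([1089, 94, 706]) stool();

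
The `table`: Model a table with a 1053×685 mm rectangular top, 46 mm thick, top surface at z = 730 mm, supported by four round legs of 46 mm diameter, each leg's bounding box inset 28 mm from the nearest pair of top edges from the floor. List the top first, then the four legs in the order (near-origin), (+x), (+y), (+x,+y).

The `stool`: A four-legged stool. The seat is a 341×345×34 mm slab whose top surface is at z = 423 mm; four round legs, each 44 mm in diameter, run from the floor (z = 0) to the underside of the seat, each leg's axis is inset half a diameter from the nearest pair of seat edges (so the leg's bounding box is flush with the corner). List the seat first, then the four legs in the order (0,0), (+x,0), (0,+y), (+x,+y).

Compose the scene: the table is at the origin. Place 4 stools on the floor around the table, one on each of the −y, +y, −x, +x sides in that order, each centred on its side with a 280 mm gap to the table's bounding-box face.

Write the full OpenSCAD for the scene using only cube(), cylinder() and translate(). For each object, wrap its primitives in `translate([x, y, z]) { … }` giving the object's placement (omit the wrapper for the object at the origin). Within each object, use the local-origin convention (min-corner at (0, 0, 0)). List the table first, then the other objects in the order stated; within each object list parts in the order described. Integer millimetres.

translate([0, 0, 684]) cube([1053, 685, 46]);
translate([51, 51, 0]) cylinder(h = 684, r = 23);
translate([1002, 51, 0]) cylinder(h = 684, r = 23);
translate([51, 634, 0]) cylinder(h = 684, r = 23);
translate([1002, 634, 0]) cylinder(h = 684, r = 23);
translate([356, -625, 0]) {
  translate([0, 0, 389]) cube([341, 345, 34]);
  translate([22, 22, 0]) cylinder(h = 389, r = 22);
  translate([319, 22, 0]) cylinder(h = 389, r = 22);
  translate([22, 323, 0]) cylinder(h = 389, r = 22);
  translate([319, 323, 0]) cylinder(h = 389, r = 22);
}
translate([356, 965, 0]) {
  translate([0, 0, 389]) cube([341, 345, 34]);
  translate([22, 22, 0]) cylinder(h = 389, r = 22);
  translate([319, 22, 0]) cylinder(h = 389, r = 22);
  translate([22, 323, 0]) cylinder(h = 389, r = 22);
  translate([319, 323, 0]) cylinder(h = 389, r = 22);
}
translate([-621, 170, 0]) {
  translate([0, 0, 389]) cube([341, 345, 34]);
  translate([22, 22, 0]) cylinder(h = 389, r = 22);
  translate([319, 22, 0]) cylinder(h = 389, r = 22);
  translate([22, 323, 0]) cylinder(h = 389, r = 22);
  translate([319, 323, 0]) cylinder(h = 389, r = 22);
}
translate([1333, 170, 0]) {
  translate([0, 0, 389]) cube([341, 345, 34]);
  translate([22, 22, 0]) cylinder(h = 389, r = 22);
  translate([319, 22, 0]) cylinder(h = 389, r = 22);
  translate([22, 323, 0]) cylinder(h = 389, r = 22);
  translate([319, 323, 0]) cylinder(h = 389, r = 22);
}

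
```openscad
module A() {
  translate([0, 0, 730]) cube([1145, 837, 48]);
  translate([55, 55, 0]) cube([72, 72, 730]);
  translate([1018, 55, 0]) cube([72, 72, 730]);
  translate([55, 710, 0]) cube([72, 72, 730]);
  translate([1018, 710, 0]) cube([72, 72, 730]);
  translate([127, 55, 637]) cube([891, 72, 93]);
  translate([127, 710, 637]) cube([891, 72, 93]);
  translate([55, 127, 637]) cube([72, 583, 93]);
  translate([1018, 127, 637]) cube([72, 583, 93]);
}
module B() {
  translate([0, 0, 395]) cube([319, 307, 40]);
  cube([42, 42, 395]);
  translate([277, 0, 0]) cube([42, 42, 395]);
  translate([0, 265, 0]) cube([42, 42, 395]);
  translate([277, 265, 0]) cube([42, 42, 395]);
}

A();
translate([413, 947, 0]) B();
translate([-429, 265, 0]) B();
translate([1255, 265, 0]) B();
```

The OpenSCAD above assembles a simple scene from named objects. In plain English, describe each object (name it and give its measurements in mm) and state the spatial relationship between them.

A is a table: top 1145 mm (x) × 837 mm (y), 48 mm thick, upper face at z = 778 mm, on four 72×72 mm square legs, each inset 55 mm from the nearest pair of top edges, running from z = 0 to the bottom of the top. Four apron rails, 72 mm thick and 93 mm tall, run between adjacent legs with their top edges flush with the underside of the top and their outer faces flush with the legs' outer faces.

B is a four-legged stool. The seat is 319×307 mm, 40 mm thick, top at z = 435 mm. It stands on four square legs, each 42×42 mm in cross-section, from z = 0 to the seat underside, each flush with a corner of the seat.

Three stools sit around the table at the +y, −x, +x sides.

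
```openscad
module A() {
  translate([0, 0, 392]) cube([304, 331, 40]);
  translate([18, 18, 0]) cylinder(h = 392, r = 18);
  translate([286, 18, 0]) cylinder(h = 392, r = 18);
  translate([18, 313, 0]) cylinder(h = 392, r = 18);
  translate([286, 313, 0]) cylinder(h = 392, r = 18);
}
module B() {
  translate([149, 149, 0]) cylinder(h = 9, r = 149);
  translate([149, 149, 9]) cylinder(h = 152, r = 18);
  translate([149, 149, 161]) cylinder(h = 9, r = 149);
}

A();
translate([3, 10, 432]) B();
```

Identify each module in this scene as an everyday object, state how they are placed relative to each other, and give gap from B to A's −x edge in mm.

The spool's min-x is at 3; the stool's min-x is 0; gap = 3 mm.

A is a stool. B is a spool. The spool is on top of the stool. The gap from the spool to the stool's −x edge is 3 mm.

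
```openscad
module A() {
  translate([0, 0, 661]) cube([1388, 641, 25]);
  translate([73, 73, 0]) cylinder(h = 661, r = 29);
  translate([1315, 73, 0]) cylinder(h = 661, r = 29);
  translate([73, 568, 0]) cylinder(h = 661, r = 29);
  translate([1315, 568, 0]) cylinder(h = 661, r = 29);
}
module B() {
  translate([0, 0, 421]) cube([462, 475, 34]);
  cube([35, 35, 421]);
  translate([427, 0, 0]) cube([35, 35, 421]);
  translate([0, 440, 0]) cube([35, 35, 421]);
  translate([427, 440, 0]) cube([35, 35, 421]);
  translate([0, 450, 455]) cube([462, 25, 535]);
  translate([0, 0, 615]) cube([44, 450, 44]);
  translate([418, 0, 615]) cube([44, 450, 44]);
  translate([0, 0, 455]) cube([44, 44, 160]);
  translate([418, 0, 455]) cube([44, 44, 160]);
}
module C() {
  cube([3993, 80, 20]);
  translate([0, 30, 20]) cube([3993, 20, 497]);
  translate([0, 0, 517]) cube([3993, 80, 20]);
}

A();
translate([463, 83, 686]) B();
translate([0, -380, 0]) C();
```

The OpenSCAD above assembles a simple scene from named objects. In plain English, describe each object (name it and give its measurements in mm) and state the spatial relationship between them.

A is a table: top 1388 mm (x) × 641 mm (y), 25 mm thick, upper face at z = 686 mm, on four round legs of 58 mm diameter, each leg's bounding box inset 44 mm from the nearest pair of top edges, running from z = 0 to the bottom of the top.

B is a chair. The seat is a 462×475×34 mm slab with its top at z = 455 mm, on four 35×35 mm corner legs (flush with the seat edges, standing on z = 0). A flat backrest 25 mm thick, 535 mm tall, spans the full seat width and rises from the seat top along its +y edge, rear face flush with the rear of the seat. Two armrests of 44×44 mm section run along each side from the seat's front edge to the front of the backrest, top faces 204 mm above the seat top and outer faces flush with the seat's x-edges; a 44×44 mm post under the front of each armrest stands on the seat at the front corner.

C is an I-beam lying along x, 3993 mm long. Overall section height 537 mm. Two flanges 80 mm wide (y) and 20 mm thick, one on the floor and one at the top; a web 20 mm thick runs between them, centred on the flange width.

The chair is on top of the table, centred. The I-beam is on the floor beside the table on its −y side.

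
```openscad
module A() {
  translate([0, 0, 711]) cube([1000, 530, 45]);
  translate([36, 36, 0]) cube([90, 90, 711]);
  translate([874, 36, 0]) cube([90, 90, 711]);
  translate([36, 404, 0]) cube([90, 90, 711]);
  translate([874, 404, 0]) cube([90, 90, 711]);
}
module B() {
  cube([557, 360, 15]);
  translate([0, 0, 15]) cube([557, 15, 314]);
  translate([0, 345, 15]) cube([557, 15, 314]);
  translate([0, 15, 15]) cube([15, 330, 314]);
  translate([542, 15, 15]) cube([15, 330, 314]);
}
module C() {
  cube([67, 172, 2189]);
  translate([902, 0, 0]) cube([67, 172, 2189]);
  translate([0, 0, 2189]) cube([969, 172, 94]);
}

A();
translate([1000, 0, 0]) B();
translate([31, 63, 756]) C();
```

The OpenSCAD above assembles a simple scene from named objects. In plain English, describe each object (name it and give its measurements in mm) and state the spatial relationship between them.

A is a table: top 1000 mm (x) × 530 mm (y), 45 mm thick, upper face at z = 756 mm, on four 90×90 mm square legs, each inset 36 mm from the nearest pair of top edges, running from z = 0 to the bottom of the top.

B is an open storage box with external size 557×360×329 mm and wall thickness 15 mm (the base is also 15 mm thick). The base covers the whole footprint; the four walls stand on the base, with the y-facing walls full-width and the x-facing walls fitting between their inner faces.

C is a rectangular door frame: two vertical jambs of 67×172 mm section, 2189 mm tall, with a clear opening 835 mm wide between their inner faces. A header 94 mm tall and 172 mm deep lies on top of the jambs and spans the full outside width.

The open box is against the table's +x side, with their −y faces flush. The door frame is on top of the table.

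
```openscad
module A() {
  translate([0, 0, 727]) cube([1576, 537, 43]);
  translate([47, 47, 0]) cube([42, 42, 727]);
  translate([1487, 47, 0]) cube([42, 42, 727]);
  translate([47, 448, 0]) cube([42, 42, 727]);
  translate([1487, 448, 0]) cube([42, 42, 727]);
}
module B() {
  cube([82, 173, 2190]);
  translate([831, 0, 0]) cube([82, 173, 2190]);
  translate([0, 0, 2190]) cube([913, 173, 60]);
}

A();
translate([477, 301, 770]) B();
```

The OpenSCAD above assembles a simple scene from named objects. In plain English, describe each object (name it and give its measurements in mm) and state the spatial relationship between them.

A is a table with a 1576×537 mm rectangular top, 43 mm thick, top surface at z = 770 mm, supported by four 42×42 mm square legs, each inset 47 mm from the nearest pair of top edges, running from the floor.

B is a rectangular door frame: two vertical jambs of 82×173 mm section, 2190 mm tall, with a clear opening 749 mm wide between their inner faces. A header 60 mm tall and 173 mm deep lies on top of the jambs and spans the full outside width.

The door frame is on top of the table.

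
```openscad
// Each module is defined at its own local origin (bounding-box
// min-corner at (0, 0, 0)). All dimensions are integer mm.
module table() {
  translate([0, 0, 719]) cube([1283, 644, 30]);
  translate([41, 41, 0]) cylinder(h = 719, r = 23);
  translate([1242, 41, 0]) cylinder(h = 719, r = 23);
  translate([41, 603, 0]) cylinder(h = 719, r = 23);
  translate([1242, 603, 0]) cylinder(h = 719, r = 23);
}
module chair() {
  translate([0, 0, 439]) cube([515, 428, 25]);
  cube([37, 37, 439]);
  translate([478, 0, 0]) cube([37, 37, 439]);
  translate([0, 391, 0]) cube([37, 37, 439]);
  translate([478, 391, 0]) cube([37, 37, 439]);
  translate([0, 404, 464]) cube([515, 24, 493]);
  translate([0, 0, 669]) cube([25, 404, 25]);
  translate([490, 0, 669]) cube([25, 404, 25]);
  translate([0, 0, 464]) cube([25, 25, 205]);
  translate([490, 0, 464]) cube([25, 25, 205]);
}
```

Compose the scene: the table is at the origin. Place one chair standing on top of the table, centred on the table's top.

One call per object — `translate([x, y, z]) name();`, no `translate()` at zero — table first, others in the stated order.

table();
translate([384, 108, 749]) chair();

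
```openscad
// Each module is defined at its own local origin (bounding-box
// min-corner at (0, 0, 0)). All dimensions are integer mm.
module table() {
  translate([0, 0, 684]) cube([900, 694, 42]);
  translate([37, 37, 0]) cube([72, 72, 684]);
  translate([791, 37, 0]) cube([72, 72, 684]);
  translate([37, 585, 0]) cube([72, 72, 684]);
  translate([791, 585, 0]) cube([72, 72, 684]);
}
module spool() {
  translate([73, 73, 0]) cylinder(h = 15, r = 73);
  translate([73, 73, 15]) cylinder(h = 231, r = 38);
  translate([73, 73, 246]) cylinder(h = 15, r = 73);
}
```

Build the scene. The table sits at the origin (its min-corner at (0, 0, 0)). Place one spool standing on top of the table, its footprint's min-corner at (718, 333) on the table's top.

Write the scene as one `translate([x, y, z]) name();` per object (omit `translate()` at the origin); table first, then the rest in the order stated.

table();
translate([718, 333, 726]) spool();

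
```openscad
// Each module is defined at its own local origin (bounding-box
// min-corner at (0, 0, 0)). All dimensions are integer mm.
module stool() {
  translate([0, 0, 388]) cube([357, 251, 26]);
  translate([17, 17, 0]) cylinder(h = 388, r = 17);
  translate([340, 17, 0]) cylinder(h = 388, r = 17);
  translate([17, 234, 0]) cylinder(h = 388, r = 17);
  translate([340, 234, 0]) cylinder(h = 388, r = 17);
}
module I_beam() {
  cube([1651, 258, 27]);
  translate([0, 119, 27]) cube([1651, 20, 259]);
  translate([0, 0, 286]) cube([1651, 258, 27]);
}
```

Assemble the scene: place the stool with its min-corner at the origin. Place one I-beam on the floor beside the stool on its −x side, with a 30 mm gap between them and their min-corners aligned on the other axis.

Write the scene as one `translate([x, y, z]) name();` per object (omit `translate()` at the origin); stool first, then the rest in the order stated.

stool();
translate([-1681, 0, 0]) I_beam();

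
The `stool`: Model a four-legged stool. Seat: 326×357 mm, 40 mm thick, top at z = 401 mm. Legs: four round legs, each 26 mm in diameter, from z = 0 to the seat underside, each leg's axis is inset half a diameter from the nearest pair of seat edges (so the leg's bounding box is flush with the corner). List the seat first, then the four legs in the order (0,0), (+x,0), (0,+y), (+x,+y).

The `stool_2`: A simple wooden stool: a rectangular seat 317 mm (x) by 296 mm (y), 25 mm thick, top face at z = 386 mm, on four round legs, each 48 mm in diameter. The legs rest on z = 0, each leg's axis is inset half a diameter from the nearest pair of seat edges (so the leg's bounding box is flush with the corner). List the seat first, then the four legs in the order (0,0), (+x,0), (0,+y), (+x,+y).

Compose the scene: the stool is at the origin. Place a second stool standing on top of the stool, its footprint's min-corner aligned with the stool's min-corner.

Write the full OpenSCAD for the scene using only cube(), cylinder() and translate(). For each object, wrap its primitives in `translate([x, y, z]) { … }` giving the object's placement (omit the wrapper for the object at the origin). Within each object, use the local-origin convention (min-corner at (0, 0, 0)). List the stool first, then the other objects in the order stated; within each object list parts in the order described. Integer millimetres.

translate([0, 0, 361]) cube([326, 357, 40]);
translate([13, 13, 0]) cylinder(h = 361, r = 13);
translate([313, 13, 0]) cylinder(h = 361, r = 13);
translate([13, 344, 0]) cylinder(h = 361, r = 13);
translate([313, 344, 0]) cylinder(h = 361, r = 13);
translate([0, 0, 401]) {
  translate([0, 0, 361]) cube([317, 296, 25]);
  translate([24, 24, 0]) cylinder(h = 361, r = 24);
  translate([293, 24, 0]) cylinder(h = 361, r = 24);
  translate([24, 272, 0]) cylinder(h = 361, r = 24);
  translate([293, 272, 0]) cylinder(h = 361, r = 24);
}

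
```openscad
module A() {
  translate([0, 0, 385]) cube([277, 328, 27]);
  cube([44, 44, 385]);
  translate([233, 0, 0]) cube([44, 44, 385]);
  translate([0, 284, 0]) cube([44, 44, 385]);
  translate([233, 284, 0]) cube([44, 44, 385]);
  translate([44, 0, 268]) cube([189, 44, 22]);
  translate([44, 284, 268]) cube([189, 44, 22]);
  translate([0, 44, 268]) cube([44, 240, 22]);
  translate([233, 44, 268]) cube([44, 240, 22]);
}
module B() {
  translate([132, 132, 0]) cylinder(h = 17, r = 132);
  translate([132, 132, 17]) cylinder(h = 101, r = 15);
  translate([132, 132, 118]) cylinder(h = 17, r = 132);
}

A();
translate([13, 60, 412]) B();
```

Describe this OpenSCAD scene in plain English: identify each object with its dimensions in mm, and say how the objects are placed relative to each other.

A is a four-legged stool. The seat is 277×328 mm, 27 mm thick, top at z = 412 mm. It stands on four square legs, each 44×44 mm in cross-section, from z = 0 to the seat underside, each flush with a corner of the seat. Four stretchers, 44 mm wide and 22 mm tall, connect adjacent legs with their undersides at z = 268 mm, each running between the inner faces of the legs it joins and aligned with the legs' outer faces on the other axis.

B is a spool: two coaxial disc flanges of radius 132 mm and thickness 17 mm, joined by a core cylinder of radius 15 mm and height 101 mm. The lower flange rests on z = 0 and the three cylinders share a vertical axis.

The spool is on top of the stool.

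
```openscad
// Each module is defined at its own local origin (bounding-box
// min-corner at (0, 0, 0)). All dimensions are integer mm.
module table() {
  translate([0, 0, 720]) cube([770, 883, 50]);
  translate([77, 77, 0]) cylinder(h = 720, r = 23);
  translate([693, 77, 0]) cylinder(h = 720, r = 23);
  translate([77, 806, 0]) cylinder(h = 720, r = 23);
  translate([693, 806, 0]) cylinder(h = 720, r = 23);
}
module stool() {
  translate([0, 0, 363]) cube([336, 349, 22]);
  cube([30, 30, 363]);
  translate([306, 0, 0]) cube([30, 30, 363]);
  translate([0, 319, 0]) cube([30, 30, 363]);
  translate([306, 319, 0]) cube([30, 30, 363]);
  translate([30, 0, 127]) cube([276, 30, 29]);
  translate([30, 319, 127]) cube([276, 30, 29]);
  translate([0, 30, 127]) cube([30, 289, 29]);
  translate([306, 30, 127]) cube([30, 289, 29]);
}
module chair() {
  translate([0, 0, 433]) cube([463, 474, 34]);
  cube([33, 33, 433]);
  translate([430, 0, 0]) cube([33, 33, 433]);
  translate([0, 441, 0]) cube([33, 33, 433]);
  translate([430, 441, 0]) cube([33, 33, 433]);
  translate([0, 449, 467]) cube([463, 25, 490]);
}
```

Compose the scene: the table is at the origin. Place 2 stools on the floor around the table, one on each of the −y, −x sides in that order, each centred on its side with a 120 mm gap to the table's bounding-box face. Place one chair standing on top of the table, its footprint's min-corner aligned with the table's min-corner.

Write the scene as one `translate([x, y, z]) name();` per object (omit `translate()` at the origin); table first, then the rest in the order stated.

table();
translate([217, -469, 0]) stool();
translate([-456, 267, 0]) stool();
translate([0, 0, 770]) chair();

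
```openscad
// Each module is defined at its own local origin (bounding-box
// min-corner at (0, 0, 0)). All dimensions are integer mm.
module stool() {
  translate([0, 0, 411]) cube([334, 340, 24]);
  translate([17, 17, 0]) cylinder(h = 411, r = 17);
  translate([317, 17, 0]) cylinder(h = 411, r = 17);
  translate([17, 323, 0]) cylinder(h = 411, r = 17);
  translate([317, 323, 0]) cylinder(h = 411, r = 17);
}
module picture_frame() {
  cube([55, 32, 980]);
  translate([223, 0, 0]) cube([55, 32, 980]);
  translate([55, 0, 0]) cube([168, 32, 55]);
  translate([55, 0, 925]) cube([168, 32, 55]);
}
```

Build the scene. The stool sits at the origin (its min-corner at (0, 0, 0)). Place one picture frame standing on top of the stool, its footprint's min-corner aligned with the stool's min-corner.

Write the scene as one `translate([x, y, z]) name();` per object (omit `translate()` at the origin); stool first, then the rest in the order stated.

stool();
translate([0, 0, 435]) picture_frame();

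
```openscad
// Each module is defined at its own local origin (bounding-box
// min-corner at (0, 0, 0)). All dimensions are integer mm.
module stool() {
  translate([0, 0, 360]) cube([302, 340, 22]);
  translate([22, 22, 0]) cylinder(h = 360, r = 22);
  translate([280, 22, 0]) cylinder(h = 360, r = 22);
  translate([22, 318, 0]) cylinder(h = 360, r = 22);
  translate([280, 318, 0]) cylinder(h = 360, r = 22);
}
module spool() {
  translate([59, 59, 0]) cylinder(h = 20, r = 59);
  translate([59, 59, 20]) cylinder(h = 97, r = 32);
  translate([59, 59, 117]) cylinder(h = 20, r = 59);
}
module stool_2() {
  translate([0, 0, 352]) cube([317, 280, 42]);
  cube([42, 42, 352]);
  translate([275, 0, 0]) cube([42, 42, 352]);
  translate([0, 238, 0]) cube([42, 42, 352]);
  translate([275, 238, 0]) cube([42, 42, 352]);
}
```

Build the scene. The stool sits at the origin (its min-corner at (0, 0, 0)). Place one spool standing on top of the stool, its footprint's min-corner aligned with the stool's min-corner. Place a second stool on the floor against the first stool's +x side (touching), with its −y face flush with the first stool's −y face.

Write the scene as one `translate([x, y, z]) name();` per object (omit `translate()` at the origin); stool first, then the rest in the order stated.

stool();
translate([0, 0, 382]) spool();
translate([302, 0, 0]) stool_2();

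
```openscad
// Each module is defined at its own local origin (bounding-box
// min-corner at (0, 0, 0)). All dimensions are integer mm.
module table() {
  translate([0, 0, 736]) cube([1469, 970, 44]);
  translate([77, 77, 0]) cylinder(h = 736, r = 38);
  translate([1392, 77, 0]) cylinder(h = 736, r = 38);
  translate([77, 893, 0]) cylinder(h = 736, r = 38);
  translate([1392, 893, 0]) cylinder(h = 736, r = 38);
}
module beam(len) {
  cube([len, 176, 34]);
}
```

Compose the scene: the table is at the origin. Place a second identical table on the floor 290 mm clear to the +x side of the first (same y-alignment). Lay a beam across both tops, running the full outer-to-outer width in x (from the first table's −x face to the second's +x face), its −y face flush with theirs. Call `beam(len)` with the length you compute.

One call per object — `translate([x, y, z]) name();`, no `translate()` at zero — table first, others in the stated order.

table();
translate([1759, 0, 0]) table();
translate([0, 0, 780]) beam(3228);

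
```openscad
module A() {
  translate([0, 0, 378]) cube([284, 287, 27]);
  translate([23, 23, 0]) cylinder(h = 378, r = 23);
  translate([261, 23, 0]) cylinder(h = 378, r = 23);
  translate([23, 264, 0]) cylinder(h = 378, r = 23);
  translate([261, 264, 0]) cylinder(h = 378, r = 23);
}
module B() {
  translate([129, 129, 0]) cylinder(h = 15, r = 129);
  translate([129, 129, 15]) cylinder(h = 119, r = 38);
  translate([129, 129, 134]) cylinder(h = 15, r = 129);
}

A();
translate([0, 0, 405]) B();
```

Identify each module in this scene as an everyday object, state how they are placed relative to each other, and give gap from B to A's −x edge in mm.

A is a stool. B is a spool. The spool is on top of the stool. The gap from the spool to the stool's −x edge is 0 mm.

The spool's min-x is at 0; the stool's min-x is 0; gap = 0 mm.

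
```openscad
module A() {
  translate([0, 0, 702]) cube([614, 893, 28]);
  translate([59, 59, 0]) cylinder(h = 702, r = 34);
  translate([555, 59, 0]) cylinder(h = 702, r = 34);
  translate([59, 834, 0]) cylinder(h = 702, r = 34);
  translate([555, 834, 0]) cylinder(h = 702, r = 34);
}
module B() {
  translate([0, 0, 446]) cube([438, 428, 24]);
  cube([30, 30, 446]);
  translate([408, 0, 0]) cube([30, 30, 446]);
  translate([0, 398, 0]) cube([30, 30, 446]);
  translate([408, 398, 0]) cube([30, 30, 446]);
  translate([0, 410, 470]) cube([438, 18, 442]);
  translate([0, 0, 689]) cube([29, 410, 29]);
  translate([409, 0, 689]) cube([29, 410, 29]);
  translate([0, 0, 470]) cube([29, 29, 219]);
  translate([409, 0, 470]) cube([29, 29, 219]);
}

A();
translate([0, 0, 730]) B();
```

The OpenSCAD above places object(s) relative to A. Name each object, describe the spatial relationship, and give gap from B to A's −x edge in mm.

A is a table. B is a chair. The chair is on top of the table. The gap from the chair to the table's −x edge is 0 mm.

The chair's min-x is at 0; the table's min-x is 0; gap = 0 mm.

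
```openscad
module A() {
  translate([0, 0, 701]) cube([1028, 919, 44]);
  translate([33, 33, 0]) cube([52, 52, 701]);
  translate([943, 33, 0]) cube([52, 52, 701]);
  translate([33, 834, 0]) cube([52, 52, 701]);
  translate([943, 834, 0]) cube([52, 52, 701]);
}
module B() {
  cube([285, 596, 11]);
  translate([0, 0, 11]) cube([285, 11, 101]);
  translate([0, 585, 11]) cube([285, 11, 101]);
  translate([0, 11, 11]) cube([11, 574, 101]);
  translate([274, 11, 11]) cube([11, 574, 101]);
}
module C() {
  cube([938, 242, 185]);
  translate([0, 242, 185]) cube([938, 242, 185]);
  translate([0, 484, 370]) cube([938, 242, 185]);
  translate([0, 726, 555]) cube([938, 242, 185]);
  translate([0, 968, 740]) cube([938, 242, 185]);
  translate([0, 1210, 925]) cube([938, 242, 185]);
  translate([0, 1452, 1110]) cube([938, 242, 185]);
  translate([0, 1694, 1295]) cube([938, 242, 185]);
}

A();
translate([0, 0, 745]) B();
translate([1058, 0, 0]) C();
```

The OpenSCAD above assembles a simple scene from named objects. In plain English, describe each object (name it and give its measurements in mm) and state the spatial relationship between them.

A is a table: top 1028 mm (x) × 919 mm (y), 44 mm thick, upper face at z = 745 mm, on four 52×52 mm square legs, each inset 33 mm from the nearest pair of top edges, running from z = 0 to the bottom of the top.

B is an open storage box with external size 285×596×112 mm and wall thickness 11 mm (the base is also 11 mm thick). The base covers the whole footprint; the four walls stand on the base, with the y-facing walls full-width and the x-facing walls fitting between their inner faces.

C is a run of 8 identical solid stair steps. Each tread is 938×242 mm and each step block is 185 mm high. Step 1 rests on the floor; step k is offset from step 1 by (k−1)×242 mm in y and (k−1)×185 mm in z.

The open box is on top of the table. The staircase is on the floor beside the table on its +x side.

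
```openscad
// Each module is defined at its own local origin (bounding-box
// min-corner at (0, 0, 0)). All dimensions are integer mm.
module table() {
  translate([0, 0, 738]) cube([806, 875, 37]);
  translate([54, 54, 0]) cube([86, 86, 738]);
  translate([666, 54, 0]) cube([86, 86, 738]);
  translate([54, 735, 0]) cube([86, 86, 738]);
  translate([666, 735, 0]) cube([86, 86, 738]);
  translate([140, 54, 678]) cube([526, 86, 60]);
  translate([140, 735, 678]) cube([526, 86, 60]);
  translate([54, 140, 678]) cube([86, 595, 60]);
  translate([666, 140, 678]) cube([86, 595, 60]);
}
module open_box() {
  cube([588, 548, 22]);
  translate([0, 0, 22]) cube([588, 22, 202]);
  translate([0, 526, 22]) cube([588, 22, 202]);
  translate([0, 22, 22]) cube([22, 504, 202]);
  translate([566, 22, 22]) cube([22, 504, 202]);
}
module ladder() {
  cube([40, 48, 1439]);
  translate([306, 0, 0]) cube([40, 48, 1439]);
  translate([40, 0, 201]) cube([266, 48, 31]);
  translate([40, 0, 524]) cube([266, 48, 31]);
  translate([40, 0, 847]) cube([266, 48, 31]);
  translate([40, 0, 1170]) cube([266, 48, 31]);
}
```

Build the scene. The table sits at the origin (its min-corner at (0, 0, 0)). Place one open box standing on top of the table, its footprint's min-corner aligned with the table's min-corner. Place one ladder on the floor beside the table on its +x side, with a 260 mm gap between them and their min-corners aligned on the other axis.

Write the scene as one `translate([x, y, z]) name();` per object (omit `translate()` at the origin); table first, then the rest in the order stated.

table();
translate([0, 0, 775]) open_box();
translate([1066, 0, 0]) ladder();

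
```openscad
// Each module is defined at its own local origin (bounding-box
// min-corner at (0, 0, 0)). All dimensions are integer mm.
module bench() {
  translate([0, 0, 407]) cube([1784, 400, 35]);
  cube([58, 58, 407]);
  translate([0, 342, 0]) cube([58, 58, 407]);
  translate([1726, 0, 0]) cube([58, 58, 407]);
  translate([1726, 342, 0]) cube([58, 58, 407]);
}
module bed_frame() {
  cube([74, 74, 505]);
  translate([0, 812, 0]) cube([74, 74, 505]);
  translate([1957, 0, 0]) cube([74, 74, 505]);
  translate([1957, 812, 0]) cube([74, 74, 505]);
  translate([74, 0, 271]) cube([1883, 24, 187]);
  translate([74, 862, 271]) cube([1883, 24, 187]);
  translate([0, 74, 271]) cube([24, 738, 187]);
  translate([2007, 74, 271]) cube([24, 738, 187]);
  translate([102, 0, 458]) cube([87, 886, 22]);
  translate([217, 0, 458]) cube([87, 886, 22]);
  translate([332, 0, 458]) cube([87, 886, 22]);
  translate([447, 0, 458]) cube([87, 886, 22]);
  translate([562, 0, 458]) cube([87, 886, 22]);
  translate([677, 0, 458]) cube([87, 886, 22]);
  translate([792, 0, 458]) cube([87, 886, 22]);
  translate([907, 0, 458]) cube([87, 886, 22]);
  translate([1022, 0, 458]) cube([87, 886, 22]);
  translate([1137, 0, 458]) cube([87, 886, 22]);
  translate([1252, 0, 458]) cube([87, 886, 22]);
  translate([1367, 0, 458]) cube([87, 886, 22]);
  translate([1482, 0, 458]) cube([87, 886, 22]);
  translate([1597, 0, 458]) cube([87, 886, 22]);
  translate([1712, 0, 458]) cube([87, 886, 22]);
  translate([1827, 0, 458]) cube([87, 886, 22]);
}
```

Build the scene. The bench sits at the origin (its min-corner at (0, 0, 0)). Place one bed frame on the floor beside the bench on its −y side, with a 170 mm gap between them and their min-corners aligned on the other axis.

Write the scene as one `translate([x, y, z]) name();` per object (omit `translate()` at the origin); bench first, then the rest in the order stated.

bench();
translate([0, -1056, 0]) bed_frame();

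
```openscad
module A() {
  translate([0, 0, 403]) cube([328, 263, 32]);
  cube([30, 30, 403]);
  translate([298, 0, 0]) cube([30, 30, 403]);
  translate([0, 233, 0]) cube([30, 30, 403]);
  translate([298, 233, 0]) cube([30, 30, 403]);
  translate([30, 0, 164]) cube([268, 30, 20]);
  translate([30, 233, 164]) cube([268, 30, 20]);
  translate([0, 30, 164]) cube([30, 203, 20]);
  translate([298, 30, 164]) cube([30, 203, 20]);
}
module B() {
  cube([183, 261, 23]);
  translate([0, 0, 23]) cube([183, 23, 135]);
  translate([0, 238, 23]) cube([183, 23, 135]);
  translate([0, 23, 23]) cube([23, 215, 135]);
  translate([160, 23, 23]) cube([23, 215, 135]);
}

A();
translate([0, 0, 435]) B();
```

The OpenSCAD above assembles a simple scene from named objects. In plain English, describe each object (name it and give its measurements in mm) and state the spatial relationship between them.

A is a four-legged stool. The seat is 328×263 mm, 32 mm thick, top at z = 435 mm. It stands on four square legs, each 30×30 mm in cross-section, from z = 0 to the seat underside, each flush with a corner of the seat. Four stretchers, 30 mm wide and 20 mm tall, connect adjacent legs with their undersides at z = 164 mm, each running between the inner faces of the legs it joins and aligned with the legs' outer faces on the other axis.

B is an open storage box with external size 183×261×158 mm and wall thickness 23 mm (the base is also 23 mm thick). The base covers the whole footprint; the four walls stand on the base, with the y-facing walls full-width and the x-facing walls fitting between their inner faces.

The open box is on top of the stool.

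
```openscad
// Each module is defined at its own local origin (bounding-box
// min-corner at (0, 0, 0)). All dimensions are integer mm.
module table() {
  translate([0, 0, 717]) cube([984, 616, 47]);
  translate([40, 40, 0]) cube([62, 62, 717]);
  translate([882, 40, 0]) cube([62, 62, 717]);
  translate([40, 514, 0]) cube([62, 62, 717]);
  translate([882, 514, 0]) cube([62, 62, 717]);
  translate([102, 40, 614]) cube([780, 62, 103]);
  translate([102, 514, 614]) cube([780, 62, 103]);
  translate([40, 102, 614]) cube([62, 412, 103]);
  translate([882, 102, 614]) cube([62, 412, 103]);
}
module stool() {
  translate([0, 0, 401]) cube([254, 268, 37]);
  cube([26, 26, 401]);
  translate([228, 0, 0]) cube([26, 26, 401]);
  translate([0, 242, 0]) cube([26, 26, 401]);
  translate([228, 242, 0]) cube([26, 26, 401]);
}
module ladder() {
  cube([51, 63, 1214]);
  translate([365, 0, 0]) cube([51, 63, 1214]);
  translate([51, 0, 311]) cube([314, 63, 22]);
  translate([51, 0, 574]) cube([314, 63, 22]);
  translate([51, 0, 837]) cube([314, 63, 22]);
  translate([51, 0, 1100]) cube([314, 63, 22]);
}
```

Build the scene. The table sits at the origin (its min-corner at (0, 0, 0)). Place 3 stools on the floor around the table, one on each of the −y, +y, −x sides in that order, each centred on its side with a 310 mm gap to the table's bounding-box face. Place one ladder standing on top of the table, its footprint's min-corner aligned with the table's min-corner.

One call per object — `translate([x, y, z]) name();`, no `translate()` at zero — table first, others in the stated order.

table();
translate([365, -578, 0]) stool();
translate([365, 926, 0]) stool();
translate([-564, 174, 0]) stool();
translate([0, 0, 764]) ladder();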